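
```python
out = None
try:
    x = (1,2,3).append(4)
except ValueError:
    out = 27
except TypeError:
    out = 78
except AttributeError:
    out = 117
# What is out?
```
117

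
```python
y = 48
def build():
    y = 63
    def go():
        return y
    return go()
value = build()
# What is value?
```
63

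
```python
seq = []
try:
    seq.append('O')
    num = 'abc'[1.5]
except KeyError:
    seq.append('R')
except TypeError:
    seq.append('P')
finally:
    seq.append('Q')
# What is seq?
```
['O', 'P', 'Q']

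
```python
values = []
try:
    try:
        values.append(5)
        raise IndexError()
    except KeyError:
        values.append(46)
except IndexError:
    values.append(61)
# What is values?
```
[5, 61]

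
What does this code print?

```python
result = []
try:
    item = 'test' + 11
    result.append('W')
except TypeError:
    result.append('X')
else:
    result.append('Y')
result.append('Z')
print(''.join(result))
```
XZ

else block skipped when exception is caught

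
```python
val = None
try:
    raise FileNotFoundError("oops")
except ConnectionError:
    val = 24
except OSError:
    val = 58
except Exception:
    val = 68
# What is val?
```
58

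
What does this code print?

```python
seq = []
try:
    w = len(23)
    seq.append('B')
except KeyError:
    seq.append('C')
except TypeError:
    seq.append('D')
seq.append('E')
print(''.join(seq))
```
DE

TypeError is caught by its specific handler, not KeyError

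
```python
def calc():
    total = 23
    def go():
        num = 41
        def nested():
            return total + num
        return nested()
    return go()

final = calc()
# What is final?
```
64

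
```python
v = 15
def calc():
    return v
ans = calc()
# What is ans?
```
15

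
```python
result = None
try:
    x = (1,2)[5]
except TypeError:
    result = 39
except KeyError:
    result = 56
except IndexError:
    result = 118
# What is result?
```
118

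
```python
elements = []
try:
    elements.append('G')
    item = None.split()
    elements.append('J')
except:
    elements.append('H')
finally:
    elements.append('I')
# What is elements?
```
['G', 'H', 'I']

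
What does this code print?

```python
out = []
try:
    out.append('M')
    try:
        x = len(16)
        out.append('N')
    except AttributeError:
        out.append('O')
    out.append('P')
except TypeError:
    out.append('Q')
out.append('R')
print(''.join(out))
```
MQR

Inner handler doesn't match, propagates to outer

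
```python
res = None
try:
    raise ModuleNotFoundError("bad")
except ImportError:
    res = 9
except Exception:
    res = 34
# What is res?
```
9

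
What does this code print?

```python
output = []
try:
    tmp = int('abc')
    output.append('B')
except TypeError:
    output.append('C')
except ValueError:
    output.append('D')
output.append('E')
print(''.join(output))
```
DE

ValueError is caught by its specific handler, not TypeError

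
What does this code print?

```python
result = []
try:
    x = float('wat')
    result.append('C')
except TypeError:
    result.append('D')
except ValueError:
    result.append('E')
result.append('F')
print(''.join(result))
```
EF

ValueError is caught by its specific handler, not TypeError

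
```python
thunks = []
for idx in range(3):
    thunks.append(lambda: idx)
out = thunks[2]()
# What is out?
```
2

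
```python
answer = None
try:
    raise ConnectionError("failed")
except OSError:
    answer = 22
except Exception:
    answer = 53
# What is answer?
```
22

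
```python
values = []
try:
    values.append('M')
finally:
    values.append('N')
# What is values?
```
['M', 'N']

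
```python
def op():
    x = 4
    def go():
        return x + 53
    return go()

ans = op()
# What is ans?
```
57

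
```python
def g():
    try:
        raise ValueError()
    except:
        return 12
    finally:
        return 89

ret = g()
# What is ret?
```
89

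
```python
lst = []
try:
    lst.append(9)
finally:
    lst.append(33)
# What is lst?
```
[9, 33]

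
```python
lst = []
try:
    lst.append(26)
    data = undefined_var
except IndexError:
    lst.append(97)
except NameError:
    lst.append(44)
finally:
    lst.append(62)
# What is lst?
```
[26, 44, 62]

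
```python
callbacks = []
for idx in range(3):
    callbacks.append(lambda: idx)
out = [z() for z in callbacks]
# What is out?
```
[2, 2, 2]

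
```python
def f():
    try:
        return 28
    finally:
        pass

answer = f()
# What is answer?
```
28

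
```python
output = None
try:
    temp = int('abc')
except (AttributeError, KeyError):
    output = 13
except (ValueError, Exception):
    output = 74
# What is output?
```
74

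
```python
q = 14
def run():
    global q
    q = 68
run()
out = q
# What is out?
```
68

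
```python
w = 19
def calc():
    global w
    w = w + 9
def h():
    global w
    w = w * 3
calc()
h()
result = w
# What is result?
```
84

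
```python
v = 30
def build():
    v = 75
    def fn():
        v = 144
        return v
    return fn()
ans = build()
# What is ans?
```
144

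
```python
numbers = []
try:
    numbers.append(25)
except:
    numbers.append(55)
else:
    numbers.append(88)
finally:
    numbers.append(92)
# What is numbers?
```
[25, 88, 92]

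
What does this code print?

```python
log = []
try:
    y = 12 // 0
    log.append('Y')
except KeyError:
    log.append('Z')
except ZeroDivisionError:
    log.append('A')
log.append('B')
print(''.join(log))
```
AB

ZeroDivisionError is caught by its specific handler, not KeyError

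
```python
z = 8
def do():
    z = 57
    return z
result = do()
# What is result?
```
57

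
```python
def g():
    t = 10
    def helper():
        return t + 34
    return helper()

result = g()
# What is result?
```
44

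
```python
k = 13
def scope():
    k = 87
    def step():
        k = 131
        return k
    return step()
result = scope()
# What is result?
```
131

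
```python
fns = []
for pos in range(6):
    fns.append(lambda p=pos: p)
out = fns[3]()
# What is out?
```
3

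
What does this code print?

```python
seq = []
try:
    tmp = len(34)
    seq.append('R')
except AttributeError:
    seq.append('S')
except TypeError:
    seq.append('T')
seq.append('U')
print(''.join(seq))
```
TU

TypeError is caught by its specific handler, not AttributeError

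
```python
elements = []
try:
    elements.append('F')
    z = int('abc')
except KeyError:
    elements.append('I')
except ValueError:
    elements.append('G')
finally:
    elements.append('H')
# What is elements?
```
['F', 'G', 'H']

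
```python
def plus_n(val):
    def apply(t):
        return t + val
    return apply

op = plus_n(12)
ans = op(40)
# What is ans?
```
52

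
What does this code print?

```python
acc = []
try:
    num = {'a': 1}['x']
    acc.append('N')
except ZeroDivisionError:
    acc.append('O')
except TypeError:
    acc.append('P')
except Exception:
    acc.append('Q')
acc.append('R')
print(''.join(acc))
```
QR

KeyError not specifically caught, falls to Exception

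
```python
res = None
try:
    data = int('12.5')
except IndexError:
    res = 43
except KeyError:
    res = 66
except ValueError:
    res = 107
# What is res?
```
107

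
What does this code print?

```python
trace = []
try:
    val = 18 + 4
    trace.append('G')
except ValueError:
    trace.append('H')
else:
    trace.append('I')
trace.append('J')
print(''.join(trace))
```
GIJ

else block runs when no exception occurs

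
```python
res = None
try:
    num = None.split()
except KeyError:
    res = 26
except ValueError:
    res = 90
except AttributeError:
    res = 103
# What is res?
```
103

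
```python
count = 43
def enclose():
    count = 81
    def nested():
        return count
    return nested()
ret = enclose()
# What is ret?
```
81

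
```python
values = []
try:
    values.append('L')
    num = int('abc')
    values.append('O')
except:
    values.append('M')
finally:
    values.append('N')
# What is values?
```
['L', 'M', 'N']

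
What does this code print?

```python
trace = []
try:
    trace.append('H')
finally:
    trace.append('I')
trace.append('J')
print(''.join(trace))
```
HIJ

try/finally without except, no exception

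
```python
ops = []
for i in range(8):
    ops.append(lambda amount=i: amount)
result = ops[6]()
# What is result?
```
6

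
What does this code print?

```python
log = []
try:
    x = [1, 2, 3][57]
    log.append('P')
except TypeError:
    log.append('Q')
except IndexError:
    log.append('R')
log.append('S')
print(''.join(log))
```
RS

IndexError is caught by its specific handler, not TypeError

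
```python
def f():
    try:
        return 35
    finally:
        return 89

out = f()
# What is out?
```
89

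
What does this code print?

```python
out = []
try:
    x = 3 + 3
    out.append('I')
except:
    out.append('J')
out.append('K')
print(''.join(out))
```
IK

No exception, try block completes normally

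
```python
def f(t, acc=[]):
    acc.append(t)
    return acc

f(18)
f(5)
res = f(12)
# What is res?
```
[18, 5, 12]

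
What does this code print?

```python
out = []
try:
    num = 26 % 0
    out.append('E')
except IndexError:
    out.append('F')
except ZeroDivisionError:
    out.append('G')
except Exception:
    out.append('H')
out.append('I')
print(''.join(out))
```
GI

ZeroDivisionError matches before generic Exception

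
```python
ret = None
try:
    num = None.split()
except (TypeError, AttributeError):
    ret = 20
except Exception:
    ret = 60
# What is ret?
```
20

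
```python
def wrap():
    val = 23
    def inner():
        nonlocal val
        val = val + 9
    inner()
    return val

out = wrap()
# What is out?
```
32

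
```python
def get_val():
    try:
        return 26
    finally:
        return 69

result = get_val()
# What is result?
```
69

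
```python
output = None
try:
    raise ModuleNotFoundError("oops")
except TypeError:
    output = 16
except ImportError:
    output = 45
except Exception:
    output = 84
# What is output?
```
45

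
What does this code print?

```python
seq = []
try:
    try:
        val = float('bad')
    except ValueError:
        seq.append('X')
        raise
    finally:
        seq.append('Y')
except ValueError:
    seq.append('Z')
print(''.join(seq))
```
XYZ

finally runs before re-raised exception propagates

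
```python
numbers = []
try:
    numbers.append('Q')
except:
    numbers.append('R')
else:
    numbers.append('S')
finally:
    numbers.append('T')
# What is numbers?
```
['Q', 'S', 'T']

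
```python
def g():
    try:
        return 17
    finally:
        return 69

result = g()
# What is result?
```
69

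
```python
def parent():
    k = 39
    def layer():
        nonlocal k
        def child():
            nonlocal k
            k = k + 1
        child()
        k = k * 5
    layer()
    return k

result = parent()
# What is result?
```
200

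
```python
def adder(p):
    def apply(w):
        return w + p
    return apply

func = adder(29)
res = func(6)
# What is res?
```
35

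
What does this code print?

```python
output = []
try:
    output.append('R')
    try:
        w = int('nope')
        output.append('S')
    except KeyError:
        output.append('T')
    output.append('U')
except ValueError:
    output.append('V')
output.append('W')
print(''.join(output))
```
RVW

Inner handler doesn't match, propagates to outer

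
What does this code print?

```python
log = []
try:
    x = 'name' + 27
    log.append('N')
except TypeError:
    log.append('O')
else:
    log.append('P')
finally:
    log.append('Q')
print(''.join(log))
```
OQ

Exception: except runs, else skipped, finally runs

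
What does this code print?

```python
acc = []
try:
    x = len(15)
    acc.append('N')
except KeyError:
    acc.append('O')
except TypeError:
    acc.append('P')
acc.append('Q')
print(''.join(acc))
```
PQ

TypeError is caught by its specific handler, not KeyError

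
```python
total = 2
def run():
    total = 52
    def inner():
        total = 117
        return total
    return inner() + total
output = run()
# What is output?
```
169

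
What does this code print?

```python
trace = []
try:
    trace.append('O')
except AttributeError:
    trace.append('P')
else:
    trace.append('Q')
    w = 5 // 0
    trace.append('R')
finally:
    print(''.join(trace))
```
OQ

Try succeeds, else appends 'Q', ZeroDivisionError in else is uncaught, finally prints before exception propagates ('R' never appended)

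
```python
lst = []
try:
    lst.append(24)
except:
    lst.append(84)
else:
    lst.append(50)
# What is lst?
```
[24, 50]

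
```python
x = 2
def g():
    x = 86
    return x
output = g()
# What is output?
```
86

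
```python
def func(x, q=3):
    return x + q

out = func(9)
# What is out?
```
12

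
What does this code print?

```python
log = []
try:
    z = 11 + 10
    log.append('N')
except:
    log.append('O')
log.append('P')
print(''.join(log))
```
NP

No exception, try block completes normally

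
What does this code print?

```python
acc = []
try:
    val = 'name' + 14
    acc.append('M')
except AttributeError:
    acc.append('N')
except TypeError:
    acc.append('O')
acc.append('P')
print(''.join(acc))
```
OP

TypeError is caught by its specific handler, not AttributeError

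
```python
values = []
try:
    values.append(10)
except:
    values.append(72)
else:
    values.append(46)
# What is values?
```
[10, 46]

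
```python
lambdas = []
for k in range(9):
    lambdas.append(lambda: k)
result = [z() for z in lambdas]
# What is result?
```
[8, 8, 8, 8, 8, 8, 8, 8, 8]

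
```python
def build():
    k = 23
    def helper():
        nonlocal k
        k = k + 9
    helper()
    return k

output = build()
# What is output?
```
32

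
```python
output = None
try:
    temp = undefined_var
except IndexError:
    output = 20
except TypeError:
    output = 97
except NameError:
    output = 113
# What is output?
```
113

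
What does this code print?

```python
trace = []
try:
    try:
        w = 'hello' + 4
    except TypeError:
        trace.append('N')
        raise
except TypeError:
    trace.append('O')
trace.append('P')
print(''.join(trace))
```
NOP

raise without argument re-raises current exception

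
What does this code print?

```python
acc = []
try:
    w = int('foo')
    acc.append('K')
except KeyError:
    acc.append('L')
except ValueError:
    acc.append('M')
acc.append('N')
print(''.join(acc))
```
MN

ValueError is caught by its specific handler, not KeyError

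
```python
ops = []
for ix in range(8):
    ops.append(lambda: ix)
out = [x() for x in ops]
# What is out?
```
[7, 7, 7, 7, 7, 7, 7, 7]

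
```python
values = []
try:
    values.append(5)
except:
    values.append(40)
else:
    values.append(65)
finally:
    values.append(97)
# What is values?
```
[5, 65, 97]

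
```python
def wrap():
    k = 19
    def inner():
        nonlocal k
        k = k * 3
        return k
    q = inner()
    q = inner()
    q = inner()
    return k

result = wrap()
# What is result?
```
513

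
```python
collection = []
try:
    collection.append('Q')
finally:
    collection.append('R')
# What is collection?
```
['Q', 'R']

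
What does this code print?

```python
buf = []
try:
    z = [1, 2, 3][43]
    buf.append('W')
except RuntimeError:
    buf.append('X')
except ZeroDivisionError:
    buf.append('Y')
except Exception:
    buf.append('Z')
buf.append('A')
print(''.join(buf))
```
ZA

IndexError not specifically caught, falls to Exception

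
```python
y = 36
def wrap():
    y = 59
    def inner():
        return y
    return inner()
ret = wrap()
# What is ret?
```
59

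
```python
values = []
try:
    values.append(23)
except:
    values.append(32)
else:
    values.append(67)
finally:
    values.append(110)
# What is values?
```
[23, 67, 110]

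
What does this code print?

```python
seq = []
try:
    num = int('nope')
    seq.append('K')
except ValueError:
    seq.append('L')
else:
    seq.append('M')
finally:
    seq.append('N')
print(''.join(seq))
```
LN

Exception: except runs, else skipped, finally runs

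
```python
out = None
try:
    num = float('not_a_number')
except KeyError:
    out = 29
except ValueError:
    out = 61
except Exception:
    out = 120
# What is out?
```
61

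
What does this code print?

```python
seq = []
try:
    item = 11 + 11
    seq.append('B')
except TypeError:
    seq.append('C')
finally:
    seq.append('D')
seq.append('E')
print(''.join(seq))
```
BDE

finally runs after normal execution too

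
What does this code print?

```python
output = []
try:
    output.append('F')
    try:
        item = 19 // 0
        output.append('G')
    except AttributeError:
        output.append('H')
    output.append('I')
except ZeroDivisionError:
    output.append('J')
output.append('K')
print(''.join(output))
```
FJK

Inner handler doesn't match, propagates to outer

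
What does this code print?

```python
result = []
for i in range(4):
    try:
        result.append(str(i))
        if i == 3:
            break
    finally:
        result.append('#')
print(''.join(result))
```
0#1#2#3#

finally runs even when breaking out of loop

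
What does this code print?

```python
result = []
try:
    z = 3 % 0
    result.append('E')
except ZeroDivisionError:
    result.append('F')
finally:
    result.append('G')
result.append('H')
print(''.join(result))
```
FGH

finally always runs, even after exception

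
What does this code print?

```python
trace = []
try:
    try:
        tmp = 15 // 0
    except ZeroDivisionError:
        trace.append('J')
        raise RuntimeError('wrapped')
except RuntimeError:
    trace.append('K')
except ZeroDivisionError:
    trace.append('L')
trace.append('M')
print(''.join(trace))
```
JKM

RuntimeError raised and caught, original ZeroDivisionError not re-raised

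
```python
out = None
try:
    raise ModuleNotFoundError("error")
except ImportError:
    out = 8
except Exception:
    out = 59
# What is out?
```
8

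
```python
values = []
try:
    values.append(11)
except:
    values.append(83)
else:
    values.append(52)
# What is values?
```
[11, 52]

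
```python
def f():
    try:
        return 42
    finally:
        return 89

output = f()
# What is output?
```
89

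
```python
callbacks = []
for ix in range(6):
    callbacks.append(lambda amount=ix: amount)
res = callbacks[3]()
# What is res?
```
3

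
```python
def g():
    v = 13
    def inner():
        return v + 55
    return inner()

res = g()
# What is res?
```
68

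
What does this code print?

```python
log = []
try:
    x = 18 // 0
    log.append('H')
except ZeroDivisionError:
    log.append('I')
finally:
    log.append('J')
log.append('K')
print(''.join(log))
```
IJK

finally always runs, even after exception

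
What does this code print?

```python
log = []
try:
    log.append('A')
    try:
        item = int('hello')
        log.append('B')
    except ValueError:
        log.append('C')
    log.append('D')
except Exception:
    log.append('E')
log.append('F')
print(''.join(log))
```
ACDF

Inner exception caught by inner handler, outer continues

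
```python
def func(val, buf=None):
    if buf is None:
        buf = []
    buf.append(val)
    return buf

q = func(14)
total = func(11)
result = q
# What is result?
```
[14]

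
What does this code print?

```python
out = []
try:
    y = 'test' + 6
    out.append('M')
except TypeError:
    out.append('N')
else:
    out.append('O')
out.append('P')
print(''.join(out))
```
NP

else block skipped when exception is caught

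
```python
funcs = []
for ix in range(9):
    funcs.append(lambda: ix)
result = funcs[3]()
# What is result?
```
8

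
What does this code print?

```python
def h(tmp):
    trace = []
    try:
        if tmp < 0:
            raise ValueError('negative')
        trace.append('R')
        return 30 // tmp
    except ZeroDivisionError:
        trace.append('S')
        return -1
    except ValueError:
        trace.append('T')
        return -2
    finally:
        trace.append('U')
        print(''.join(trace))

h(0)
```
RSU

tmp=0 causes ZeroDivisionError, caught, finally prints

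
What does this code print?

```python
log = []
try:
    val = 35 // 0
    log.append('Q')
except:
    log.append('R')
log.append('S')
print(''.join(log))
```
RS

Exception raised in try, caught by bare except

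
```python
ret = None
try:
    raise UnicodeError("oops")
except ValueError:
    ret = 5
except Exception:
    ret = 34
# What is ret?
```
5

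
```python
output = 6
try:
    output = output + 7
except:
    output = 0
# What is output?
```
13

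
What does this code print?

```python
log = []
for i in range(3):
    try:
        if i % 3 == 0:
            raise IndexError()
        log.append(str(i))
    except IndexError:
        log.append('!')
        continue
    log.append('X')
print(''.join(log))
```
!1X2X

continue in except skips rest of loop body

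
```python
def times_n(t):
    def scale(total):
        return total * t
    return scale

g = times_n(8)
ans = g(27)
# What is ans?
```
216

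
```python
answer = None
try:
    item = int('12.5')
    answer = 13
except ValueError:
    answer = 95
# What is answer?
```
95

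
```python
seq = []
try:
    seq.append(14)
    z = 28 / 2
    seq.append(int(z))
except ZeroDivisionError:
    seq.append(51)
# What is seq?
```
[14, 14]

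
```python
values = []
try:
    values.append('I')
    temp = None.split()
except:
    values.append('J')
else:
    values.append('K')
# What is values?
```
['I', 'J']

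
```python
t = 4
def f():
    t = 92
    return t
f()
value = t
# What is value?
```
4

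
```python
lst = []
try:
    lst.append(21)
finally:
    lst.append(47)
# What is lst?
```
[21, 47]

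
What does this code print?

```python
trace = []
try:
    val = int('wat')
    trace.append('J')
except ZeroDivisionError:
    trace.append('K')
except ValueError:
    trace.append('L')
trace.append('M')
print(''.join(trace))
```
LM

ValueError is caught by its specific handler, not ZeroDivisionError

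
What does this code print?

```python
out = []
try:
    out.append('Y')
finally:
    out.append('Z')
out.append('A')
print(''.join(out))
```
YZA

try/finally without except, no exception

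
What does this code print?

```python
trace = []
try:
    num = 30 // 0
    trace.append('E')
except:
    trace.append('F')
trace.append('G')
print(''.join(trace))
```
FG

Exception raised in try, caught by bare except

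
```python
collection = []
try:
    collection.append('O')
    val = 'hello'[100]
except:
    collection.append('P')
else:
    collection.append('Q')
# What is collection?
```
['O', 'P']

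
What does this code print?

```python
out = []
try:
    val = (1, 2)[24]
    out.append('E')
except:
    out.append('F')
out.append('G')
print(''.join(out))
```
FG

Exception raised in try, caught by bare except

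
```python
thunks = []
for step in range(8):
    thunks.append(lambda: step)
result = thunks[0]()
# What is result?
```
7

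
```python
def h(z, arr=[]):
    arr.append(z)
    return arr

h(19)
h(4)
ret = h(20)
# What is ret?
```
[19, 4, 20]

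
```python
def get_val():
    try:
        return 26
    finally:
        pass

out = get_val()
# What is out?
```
26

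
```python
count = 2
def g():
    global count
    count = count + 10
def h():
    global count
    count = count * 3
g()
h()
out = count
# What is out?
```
36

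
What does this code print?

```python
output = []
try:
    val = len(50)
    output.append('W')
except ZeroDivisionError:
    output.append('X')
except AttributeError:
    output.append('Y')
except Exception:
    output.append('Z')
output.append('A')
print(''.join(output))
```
ZA

TypeError not specifically caught, falls to Exception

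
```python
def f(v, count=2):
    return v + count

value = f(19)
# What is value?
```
21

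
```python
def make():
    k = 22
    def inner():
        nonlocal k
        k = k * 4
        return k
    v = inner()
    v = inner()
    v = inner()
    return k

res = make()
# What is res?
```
1408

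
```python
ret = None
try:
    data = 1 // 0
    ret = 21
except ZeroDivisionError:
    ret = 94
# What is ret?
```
94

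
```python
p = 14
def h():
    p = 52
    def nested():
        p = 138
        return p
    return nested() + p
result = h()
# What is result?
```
190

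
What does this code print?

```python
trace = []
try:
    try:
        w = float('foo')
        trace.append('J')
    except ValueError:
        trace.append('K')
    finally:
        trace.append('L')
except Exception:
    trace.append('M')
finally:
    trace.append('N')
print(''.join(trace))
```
KLN

Both finally blocks run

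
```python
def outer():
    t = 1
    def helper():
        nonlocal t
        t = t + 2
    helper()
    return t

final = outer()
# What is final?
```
3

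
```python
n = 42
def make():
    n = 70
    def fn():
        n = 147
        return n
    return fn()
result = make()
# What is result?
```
147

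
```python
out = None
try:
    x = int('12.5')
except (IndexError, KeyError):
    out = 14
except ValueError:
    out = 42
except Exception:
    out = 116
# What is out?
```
42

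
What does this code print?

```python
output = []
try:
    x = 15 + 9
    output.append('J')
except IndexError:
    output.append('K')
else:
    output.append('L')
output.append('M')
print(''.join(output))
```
JLM

else block runs when no exception occurs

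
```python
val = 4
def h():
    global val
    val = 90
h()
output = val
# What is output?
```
90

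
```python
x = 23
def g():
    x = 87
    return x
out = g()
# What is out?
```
87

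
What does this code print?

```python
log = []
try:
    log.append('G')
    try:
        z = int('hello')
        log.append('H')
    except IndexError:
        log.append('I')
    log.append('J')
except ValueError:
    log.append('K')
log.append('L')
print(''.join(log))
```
GKL

Inner handler doesn't match, propagates to outer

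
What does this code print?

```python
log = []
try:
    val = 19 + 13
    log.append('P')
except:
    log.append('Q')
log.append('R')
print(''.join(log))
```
PR

No exception, try block completes normally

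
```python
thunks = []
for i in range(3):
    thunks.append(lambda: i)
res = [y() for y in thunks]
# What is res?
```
[2, 2, 2]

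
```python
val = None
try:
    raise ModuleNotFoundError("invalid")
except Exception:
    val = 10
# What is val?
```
10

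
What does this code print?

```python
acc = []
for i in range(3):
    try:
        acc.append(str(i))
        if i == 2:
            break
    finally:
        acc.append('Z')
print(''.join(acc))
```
0Z1Z2Z

finally runs even when breaking out of loop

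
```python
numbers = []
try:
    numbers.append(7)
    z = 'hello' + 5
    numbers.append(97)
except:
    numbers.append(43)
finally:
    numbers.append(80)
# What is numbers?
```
[7, 43, 80]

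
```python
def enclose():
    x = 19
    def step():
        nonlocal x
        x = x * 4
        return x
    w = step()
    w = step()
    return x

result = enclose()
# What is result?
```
304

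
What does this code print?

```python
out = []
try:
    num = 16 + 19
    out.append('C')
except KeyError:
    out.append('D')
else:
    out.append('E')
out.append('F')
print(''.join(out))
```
CEF

else block runs when no exception occurs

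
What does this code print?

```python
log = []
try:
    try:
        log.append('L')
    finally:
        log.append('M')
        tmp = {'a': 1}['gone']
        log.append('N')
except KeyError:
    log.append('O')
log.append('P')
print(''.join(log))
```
LMOP

Exception in inner finally caught by outer except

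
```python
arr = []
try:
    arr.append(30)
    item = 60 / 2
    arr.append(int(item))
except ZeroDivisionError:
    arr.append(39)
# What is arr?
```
[30, 30]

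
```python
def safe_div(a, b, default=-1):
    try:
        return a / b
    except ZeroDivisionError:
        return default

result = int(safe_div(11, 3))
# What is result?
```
3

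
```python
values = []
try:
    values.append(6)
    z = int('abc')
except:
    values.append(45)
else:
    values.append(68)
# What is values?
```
[6, 45]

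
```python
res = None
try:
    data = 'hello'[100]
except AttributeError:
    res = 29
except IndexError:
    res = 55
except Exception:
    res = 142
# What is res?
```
55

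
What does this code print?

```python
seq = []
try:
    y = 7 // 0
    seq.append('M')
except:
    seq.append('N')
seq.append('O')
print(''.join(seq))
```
NO

Exception raised in try, caught by bare except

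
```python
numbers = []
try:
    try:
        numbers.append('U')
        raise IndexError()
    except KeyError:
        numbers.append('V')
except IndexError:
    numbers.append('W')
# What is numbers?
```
['U', 'W']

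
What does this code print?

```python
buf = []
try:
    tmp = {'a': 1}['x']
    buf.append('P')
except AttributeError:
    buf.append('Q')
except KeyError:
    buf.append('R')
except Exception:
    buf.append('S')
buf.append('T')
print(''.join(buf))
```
RT

KeyError matches before generic Exception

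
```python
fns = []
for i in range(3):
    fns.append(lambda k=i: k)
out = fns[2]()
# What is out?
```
2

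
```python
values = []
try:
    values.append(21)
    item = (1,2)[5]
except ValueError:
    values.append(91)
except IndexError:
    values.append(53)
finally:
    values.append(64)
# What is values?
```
[21, 53, 64]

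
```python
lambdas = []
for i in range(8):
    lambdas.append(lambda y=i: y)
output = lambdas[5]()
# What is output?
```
5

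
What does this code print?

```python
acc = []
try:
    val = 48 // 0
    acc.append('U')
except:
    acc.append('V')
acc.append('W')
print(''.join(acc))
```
VW

Exception raised in try, caught by bare except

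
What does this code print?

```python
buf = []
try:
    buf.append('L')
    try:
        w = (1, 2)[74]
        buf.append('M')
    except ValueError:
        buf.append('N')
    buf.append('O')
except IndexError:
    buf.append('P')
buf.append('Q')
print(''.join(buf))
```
LPQ

Inner handler doesn't match, propagates to outer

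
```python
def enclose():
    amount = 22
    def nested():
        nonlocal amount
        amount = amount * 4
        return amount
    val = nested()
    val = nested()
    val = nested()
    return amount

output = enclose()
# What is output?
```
1408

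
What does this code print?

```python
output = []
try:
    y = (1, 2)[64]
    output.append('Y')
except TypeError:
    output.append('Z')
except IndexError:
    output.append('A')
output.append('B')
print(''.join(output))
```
AB

IndexError is caught by its specific handler, not TypeError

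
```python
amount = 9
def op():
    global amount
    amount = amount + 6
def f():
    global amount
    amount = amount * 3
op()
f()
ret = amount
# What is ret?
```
45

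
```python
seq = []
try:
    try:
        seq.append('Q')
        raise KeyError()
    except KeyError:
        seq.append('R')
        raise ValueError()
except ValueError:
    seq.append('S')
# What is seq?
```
['Q', 'R', 'S']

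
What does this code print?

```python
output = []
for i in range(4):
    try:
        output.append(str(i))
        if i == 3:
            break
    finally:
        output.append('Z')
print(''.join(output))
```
0Z1Z2Z3Z

finally runs even when breaking out of loop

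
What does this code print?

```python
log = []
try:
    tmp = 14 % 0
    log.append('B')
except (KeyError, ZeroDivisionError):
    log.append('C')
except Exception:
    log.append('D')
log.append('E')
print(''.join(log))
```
CE

ZeroDivisionError matches tuple containing it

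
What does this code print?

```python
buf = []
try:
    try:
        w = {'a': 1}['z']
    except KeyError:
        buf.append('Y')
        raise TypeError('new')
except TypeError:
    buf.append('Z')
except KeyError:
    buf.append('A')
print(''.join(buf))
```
YZ

New TypeError raised, caught by outer TypeError handler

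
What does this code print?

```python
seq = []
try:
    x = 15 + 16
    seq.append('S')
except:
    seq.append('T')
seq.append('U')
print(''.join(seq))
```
SU

No exception, try block completes normally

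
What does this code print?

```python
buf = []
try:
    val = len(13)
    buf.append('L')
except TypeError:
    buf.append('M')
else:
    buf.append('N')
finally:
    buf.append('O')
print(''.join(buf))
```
MO

Exception: except runs, else skipped, finally runs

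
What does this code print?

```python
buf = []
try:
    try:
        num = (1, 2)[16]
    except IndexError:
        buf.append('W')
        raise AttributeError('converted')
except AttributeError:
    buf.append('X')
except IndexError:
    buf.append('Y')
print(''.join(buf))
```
WX

New AttributeError raised, caught by outer AttributeError handler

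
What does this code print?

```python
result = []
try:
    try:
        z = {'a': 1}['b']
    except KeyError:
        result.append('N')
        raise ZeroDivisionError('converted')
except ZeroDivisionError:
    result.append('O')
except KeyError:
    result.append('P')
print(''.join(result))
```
NO

New ZeroDivisionError raised, caught by outer ZeroDivisionError handler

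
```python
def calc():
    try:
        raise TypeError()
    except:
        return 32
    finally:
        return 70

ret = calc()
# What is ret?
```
70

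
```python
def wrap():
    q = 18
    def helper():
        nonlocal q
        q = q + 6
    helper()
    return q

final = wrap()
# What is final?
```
24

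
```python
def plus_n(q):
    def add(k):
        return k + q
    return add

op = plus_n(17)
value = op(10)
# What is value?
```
27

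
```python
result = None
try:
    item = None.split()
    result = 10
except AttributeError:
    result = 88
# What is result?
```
88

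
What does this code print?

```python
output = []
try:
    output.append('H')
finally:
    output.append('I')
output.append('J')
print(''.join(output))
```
HIJ

try/finally without except, no exception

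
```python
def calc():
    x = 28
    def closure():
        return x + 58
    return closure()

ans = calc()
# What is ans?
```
86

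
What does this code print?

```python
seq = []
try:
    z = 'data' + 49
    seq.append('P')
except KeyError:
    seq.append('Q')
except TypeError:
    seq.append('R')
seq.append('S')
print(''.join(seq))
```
RS

TypeError is caught by its specific handler, not KeyError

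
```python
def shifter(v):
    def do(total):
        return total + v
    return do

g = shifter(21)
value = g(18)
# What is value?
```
39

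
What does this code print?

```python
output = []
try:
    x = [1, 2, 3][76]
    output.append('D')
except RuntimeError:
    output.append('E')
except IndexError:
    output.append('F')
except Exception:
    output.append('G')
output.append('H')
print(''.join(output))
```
FH

IndexError matches before generic Exception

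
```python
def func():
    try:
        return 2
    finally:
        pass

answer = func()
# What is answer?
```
2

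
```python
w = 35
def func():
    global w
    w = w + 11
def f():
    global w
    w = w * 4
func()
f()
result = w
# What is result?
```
184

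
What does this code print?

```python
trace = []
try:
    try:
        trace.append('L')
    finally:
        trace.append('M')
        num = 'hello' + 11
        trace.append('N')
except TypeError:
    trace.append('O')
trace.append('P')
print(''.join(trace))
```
LMOP

Exception in inner finally caught by outer except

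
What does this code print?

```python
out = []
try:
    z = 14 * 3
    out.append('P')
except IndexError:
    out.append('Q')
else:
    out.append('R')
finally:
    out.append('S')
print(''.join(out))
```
PRS

else runs before finally when no exception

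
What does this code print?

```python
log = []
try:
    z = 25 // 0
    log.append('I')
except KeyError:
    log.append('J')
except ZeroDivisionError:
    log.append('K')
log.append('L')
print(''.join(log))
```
KL

ZeroDivisionError is caught by its specific handler, not KeyError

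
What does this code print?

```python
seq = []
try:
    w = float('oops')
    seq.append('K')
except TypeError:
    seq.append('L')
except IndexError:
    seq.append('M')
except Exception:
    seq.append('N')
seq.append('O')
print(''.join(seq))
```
NO

ValueError not specifically caught, falls to Exception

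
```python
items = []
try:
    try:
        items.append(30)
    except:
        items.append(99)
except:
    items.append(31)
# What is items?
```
[30]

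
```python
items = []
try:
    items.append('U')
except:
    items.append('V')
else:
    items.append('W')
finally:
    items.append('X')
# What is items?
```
['U', 'W', 'X']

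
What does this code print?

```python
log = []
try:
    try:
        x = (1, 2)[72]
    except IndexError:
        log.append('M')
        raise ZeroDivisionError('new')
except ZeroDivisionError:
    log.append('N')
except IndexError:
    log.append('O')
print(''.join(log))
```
MN

New ZeroDivisionError raised, caught by outer ZeroDivisionError handler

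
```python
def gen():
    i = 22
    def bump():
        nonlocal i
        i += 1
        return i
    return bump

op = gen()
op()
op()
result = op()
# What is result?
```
25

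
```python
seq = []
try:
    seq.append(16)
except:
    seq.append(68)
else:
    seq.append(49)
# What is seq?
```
[16, 49]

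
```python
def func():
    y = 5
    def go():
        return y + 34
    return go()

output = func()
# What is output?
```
39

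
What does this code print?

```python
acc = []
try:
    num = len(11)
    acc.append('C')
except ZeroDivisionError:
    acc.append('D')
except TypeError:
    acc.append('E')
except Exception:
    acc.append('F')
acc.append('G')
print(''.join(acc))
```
EG

TypeError matches before generic Exception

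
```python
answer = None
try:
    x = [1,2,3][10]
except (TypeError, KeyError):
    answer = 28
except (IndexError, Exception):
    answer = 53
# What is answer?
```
53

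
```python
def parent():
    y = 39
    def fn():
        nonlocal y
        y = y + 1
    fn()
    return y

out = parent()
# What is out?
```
40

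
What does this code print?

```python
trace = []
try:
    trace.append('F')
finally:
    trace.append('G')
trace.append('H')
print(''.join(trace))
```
FGH

try/finally without except, no exception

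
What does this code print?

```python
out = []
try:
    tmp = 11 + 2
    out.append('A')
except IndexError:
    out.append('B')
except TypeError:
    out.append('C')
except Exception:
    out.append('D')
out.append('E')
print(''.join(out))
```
AE

No exception, try block completes normally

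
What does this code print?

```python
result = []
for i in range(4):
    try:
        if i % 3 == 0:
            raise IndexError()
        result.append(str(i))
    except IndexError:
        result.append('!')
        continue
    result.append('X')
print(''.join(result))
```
!1X2X!

continue in except skips rest of loop body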